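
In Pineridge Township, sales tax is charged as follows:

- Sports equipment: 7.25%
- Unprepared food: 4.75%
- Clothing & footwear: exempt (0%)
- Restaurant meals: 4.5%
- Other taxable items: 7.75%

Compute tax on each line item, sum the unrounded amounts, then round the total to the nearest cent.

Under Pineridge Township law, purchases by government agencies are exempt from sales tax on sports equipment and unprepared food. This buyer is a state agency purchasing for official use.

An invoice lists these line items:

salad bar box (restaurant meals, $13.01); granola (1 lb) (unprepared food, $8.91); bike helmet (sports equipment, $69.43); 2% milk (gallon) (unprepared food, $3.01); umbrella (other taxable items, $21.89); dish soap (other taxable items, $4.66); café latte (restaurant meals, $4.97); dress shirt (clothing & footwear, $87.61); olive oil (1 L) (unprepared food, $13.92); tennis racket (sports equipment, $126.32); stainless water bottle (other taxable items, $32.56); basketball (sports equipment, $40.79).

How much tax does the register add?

$5.39

Salad bar box $13.01: restaurant meals → 4.5% → $0.58545
Granola (1 lb) $8.91: unprepared food, buyer-exempt → 0% → $0.00
Bike helmet $69.43: sports equipment, buyer-exempt → 0% → $0.00
2% milk (gallon) $3.01: unprepared food, buyer-exempt → 0% → $0.00
Umbrella $21.89: other taxable items → 7.75% → $1.696475
Dish soap $4.66: other taxable items → 7.75% → $0.36115
Café latte $4.97: restaurant meals → 4.5% → $0.22365
Dress shirt $87.61: clothing & footwear → 0% → $0.00
Olive oil (1 L) $13.92: unprepared food, buyer-exempt → 0% → $0.00
Tennis racket $126.32: sports equipment, buyer-exempt → 0% → $0.00
Stainless water bottle $32.56: other taxable items → 7.75% → $2.5234
Basketball $40.79: sports equipment, buyer-exempt → 0% → $0.00
Unrounded tax sum = $5.390125 → $5.39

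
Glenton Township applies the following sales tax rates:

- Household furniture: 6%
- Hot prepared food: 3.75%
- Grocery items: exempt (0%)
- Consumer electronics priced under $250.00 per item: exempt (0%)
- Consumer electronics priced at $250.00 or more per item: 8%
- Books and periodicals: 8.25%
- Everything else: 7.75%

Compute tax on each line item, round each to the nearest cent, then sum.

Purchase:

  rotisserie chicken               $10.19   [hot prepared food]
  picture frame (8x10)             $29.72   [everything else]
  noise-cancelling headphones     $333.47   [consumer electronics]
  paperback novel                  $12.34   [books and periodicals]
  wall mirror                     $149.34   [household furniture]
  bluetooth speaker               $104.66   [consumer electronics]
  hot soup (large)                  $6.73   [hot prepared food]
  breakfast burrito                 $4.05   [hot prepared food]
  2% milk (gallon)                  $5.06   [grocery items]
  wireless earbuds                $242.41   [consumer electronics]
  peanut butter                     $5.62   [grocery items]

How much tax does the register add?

Rotisserie chicken $10.19: hot prepared food → 3.75% → $0.38
Picture frame (8x10) $29.72: everything else → 7.75% → $2.30
Noise-cancelling headphones $333.47: consumer electronics, $250.00 or more → 8% → $26.68
Paperback novel $12.34: books and periodicals → 8.25% → $1.02
Wall mirror $149.34: household furniture → 6% → $8.96
Bluetooth speaker $104.66: consumer electronics, under $250.00 → 0% → $0.00
Hot soup (large) $6.73: hot prepared food → 3.75% → $0.25
Breakfast burrito $4.05: hot prepared food → 3.75% → $0.15
2% milk (gallon) $5.06: grocery items → 0% → $0.00
Wireless earbuds $242.41: consumer electronics, under $250.00 → 0% → $0.00
Peanut butter $5.62: grocery items → 0% → $0.00
Total tax = $0.38 + $2.30 + $26.68 + $1.02 + $8.96 + $0.25 + $0.15 = $39.74

$39.74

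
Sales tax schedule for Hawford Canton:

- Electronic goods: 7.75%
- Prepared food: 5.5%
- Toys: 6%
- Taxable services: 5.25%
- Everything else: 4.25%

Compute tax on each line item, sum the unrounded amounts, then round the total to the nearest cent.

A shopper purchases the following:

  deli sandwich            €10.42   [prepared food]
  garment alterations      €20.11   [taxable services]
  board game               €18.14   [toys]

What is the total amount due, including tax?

€51.39

Deli sandwich €10.42: prepared food → 5.5% → €0.5731
Garment alterations €20.11: taxable services → 5.25% → €1.055775
Board game €18.14: toys → 6% → €1.0884
Subtotal = €48.67; unrounded tax = €2.717275 → €2.72; total due = €51.39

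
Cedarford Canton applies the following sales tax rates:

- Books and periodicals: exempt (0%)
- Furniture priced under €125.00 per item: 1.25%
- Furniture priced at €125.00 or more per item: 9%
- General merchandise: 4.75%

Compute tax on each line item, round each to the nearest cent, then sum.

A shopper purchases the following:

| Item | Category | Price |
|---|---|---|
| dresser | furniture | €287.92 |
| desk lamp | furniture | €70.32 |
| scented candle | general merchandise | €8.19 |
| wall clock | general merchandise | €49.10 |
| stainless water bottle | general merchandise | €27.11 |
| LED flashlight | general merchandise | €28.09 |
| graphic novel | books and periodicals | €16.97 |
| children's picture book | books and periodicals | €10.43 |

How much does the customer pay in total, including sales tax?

Dresser €287.92: furniture, €125.00 or more → 9% → €25.91
Desk lamp €70.32: furniture, under €125.00 → 1.25% → €0.88
Scented candle €8.19: general merchandise → 4.75% → €0.39
Wall clock €49.10: general merchandise → 4.75% → €2.33
Stainless water bottle €27.11: general merchandise → 4.75% → €1.29
LED flashlight €28.09: general merchandise → 4.75% → €1.33
Graphic novel €16.97: books and periodicals → 0% → €0.00
Children's picture book €10.43: books and periodicals → 0% → €0.00
Subtotal = €498.13; tax = €32.13; total due = €530.26

€530.26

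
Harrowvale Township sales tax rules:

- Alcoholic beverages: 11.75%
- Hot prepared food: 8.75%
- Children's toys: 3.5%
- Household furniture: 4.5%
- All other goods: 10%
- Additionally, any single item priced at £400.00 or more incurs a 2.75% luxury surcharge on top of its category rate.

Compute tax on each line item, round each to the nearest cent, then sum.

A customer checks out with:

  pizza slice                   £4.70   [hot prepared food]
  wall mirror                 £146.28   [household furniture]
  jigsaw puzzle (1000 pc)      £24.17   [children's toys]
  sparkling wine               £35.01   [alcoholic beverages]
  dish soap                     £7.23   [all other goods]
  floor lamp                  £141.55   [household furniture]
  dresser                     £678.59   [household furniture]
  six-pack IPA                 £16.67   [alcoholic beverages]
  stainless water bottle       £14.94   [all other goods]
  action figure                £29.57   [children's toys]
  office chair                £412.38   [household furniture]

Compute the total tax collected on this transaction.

Pizza slice £4.70: hot prepared food → 8.75% → £0.41
Wall mirror £146.28: household furniture → 4.5% → £6.58
Jigsaw puzzle (1000 pc) £24.17: children's toys → 3.5% → £0.85
Sparkling wine £35.01: alcoholic beverages → 11.75% → £4.11
Dish soap £7.23: all other goods → 10% → £0.72
Floor lamp £141.55: household furniture → 4.5% → £6.37
Dresser £678.59: household furniture → 4.5% + 2.75% surcharge = 7.25% → £49.20
Six-pack IPA £16.67: alcoholic beverages → 11.75% → £1.96
Stainless water bottle £14.94: all other goods → 10% → £1.49
Action figure £29.57: children's toys → 3.5% → £1.03
Office chair £412.38: household furniture → 4.5% + 2.75% surcharge = 7.25% → £29.90
Total tax = £0.41 + £6.58 + £0.85 + £4.11 + £0.72 + £6.37 + £49.20 + £1.96 + £1.49 + £1.03 + £29.90 = £102.62

£102.62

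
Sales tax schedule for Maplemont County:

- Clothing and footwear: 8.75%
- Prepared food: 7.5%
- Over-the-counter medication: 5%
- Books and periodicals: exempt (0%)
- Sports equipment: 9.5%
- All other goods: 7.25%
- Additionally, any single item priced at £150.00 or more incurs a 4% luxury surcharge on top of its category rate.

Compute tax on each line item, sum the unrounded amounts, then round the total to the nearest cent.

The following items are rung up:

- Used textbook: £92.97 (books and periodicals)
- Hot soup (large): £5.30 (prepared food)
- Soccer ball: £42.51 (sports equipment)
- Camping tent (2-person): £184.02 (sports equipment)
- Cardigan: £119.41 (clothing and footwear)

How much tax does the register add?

£39.73

Used textbook £92.97: books and periodicals → 0% → £0.00
Hot soup (large) £5.30: prepared food → 7.5% → £0.3975
Soccer ball £42.51: sports equipment → 9.5% → £4.03845
Camping tent (2-person) £184.02: sports equipment → 9.5% + 4% surcharge = 13.5% → £24.8427
Cardigan £119.41: clothing and footwear → 8.75% → £10.448375
Unrounded tax sum = £39.727025 → £39.73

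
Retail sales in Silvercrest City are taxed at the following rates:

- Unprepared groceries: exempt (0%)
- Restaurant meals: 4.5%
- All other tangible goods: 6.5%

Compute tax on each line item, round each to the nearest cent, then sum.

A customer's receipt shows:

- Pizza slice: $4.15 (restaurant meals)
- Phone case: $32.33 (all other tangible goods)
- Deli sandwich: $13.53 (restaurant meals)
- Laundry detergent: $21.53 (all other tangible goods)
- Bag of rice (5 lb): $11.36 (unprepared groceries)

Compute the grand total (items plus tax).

Pizza slice $4.15: restaurant meals → 4.5% → $0.19
Phone case $32.33: all other tangible goods → 6.5% → $2.10
Deli sandwich $13.53: restaurant meals → 4.5% → $0.61
Laundry detergent $21.53: all other tangible goods → 6.5% → $1.40
Bag of rice (5 lb) $11.36: unprepared groceries → 0% → $0.00
Subtotal = $82.90; tax = $4.30; total due = $87.20

$87.20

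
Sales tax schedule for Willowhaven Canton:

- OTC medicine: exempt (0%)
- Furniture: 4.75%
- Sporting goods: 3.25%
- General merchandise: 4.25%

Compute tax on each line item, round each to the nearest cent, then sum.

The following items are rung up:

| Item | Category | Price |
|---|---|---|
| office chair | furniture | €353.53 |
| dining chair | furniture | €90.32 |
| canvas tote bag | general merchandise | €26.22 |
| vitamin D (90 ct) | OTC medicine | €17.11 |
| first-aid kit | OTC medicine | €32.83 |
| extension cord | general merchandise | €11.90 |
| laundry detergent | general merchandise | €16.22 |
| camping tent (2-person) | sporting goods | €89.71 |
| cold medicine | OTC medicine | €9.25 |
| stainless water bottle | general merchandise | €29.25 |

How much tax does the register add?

€27.55

Office chair €353.53: furniture → 4.75% → €16.79
Dining chair €90.32: furniture → 4.75% → €4.29
Canvas tote bag €26.22: general merchandise → 4.25% → €1.11
Vitamin D (90 ct) €17.11: OTC medicine → 0% → €0.00
First-aid kit €32.83: OTC medicine → 0% → €0.00
Extension cord €11.90: general merchandise → 4.25% → €0.51
Laundry detergent €16.22: general merchandise → 4.25% → €0.69
Camping tent (2-person) €89.71: sporting goods → 3.25% → €2.92
Cold medicine €9.25: OTC medicine → 0% → €0.00
Stainless water bottle €29.25: general merchandise → 4.25% → €1.24
Total tax = €16.79 + €4.29 + €1.11 + €0.51 + €0.69 + €2.92 + €1.24 = €27.55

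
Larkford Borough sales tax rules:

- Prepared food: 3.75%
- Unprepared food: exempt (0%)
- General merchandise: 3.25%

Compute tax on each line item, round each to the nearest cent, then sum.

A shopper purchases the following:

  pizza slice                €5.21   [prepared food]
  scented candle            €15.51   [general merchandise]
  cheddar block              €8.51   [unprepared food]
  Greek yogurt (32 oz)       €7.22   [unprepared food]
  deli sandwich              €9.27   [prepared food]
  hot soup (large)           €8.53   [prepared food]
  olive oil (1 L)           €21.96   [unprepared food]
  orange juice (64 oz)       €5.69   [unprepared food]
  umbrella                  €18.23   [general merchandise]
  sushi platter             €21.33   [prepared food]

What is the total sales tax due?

Pizza slice €5.21: prepared food → 3.75% → €0.20
Scented candle €15.51: general merchandise → 3.25% → €0.50
Cheddar block €8.51: unprepared food → 0% → €0.00
Greek yogurt (32 oz) €7.22: unprepared food → 0% → €0.00
Deli sandwich €9.27: prepared food → 3.75% → €0.35
Hot soup (large) €8.53: prepared food → 3.75% → €0.32
Olive oil (1 L) €21.96: unprepared food → 0% → €0.00
Orange juice (64 oz) €5.69: unprepared food → 0% → €0.00
Umbrella €18.23: general merchandise → 3.25% → €0.59
Sushi platter €21.33: prepared food → 3.75% → €0.80
Total tax = €0.20 + €0.50 + €0.35 + €0.32 + €0.59 + €0.80 = €2.76

€2.76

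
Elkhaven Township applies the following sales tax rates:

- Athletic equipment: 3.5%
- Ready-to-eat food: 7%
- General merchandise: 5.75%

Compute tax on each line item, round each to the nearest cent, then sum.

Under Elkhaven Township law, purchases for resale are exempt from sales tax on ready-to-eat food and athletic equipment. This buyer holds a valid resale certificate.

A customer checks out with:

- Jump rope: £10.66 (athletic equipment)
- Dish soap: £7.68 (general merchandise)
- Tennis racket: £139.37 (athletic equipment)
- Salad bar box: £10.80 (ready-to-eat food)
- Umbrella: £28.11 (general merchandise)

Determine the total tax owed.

Jump rope £10.66: athletic equipment, buyer-exempt → 0% → £0.00
Dish soap £7.68: general merchandise → 5.75% → £0.44
Tennis racket £139.37: athletic equipment, buyer-exempt → 0% → £0.00
Salad bar box £10.80: ready-to-eat food, buyer-exempt → 0% → £0.00
Umbrella £28.11: general merchandise → 5.75% → £1.62
Total tax = £0.44 + £1.62 = £2.06

£2.06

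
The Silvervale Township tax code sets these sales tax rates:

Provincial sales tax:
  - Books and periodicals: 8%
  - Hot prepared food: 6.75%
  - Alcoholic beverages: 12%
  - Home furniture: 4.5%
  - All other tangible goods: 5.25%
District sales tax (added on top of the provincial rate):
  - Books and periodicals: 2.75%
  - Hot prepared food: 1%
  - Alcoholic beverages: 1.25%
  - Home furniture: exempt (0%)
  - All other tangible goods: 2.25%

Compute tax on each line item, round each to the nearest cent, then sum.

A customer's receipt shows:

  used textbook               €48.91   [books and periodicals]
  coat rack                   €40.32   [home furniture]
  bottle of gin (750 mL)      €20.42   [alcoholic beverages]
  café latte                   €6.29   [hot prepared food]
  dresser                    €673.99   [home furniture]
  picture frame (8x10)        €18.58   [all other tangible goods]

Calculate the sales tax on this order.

€41.99

Used textbook €48.91: books and periodicals → 8% + 2.75% district = 10.75% → €5.26
Coat rack €40.32: home furniture → 4.5% + 0% district = 4.5% → €1.81
Bottle of gin (750 mL) €20.42: alcoholic beverages → 12% + 1.25% district = 13.25% → €2.71
Café latte €6.29: hot prepared food → 6.75% + 1% district = 7.75% → €0.49
Dresser €673.99: home furniture → 4.5% + 0% district = 4.5% → €30.33
Picture frame (8x10) €18.58: all other tangible goods → 5.25% + 2.25% district = 7.5% → €1.39
Total tax = €5.26 + €1.81 + €2.71 + €0.49 + €30.33 + €1.39 = €41.99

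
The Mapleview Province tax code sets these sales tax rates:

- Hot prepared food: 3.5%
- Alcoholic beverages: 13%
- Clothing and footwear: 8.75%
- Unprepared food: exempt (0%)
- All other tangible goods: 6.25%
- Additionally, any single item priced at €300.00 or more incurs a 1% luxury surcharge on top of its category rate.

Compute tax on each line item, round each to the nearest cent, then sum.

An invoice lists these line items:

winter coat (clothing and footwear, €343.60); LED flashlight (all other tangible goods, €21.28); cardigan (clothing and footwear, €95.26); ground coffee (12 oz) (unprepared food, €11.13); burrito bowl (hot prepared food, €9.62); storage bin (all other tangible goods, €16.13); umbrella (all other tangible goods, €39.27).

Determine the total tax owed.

Winter coat €343.60: clothing and footwear → 8.75% + 1% surcharge = 9.75% → €33.50
LED flashlight €21.28: all other tangible goods → 6.25% → €1.33
Cardigan €95.26: clothing and footwear → 8.75% → €8.34
Ground coffee (12 oz) €11.13: unprepared food → 0% → €0.00
Burrito bowl €9.62: hot prepared food → 3.5% → €0.34
Storage bin €16.13: all other tangible goods → 6.25% → €1.01
Umbrella €39.27: all other tangible goods → 6.25% → €2.45
Total tax = €33.50 + €1.33 + €8.34 + €0.34 + €1.01 + €2.45 = €46.97

€46.97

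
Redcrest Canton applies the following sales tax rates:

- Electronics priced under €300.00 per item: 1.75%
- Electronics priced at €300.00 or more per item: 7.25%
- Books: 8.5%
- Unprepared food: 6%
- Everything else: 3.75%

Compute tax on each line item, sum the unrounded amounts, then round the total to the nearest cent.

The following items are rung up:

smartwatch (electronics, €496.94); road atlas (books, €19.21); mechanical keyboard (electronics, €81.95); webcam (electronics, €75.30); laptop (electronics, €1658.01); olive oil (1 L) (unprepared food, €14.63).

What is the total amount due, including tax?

Smartwatch €496.94: electronics, €300.00 or more → 7.25% → €36.02815
Road atlas €19.21: books → 8.5% → €1.63285
Mechanical keyboard €81.95: electronics, under €300.00 → 1.75% → €1.434125
Webcam €75.30: electronics, under €300.00 → 1.75% → €1.31775
Laptop €1658.01: electronics, €300.00 or more → 7.25% → €120.205725
Olive oil (1 L) €14.63: unprepared food → 6% → €0.8778
Subtotal = €2346.04; unrounded tax = €161.4964 → €161.50; total due = €2507.54

€2507.54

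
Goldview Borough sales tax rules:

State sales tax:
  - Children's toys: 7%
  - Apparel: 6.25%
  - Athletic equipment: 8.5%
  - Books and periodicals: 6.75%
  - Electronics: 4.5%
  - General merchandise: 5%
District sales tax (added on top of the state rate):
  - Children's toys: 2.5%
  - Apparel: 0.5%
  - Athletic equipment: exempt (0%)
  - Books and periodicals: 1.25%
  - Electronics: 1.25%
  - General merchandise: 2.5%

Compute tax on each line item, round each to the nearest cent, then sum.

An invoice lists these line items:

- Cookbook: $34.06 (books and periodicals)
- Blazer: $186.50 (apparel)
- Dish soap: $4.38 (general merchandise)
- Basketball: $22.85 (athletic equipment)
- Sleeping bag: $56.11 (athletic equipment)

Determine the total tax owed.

Cookbook $34.06: books and periodicals → 6.75% + 1.25% district = 8% → $2.72
Blazer $186.50: apparel → 6.25% + 0.5% district = 6.75% → $12.59
Dish soap $4.38: general merchandise → 5% + 2.5% district = 7.5% → $0.33
Basketball $22.85: athletic equipment → 8.5% + 0% district = 8.5% → $1.94
Sleeping bag $56.11: athletic equipment → 8.5% + 0% district = 8.5% → $4.77
Total tax = $2.72 + $12.59 + $0.33 + $1.94 + $4.77 = $22.35

$22.35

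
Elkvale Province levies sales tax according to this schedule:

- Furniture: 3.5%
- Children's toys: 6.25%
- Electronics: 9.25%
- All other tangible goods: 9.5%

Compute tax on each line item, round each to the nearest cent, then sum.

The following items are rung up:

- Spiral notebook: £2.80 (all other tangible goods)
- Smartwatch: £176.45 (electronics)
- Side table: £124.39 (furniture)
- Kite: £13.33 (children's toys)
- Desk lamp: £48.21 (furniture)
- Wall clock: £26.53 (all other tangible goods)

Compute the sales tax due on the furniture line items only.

£6.04

Side table £124.39: furniture → 3.5% → £4.35
Desk lamp £48.21: furniture → 3.5% → £1.69
Tax on furniture = £4.35 + £1.69 = £6.04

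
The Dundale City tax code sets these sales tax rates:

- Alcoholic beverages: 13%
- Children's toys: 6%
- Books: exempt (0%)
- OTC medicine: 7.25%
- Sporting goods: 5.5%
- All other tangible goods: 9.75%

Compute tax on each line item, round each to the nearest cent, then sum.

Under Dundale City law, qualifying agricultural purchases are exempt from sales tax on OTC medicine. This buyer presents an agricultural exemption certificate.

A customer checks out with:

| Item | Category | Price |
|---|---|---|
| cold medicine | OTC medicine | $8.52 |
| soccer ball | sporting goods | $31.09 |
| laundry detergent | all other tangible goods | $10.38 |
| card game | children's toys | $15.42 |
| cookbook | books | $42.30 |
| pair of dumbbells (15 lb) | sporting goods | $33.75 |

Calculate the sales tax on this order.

Cold medicine $8.52: OTC medicine, buyer-exempt → 0% → $0.00
Soccer ball $31.09: sporting goods → 5.5% → $1.71
Laundry detergent $10.38: all other tangible goods → 9.75% → $1.01
Card game $15.42: children's toys → 6% → $0.93
Cookbook $42.30: books → 0% → $0.00
Pair of dumbbells (15 lb) $33.75: sporting goods → 5.5% → $1.86
Total tax = $1.71 + $1.01 + $0.93 + $1.86 = $5.51

$5.51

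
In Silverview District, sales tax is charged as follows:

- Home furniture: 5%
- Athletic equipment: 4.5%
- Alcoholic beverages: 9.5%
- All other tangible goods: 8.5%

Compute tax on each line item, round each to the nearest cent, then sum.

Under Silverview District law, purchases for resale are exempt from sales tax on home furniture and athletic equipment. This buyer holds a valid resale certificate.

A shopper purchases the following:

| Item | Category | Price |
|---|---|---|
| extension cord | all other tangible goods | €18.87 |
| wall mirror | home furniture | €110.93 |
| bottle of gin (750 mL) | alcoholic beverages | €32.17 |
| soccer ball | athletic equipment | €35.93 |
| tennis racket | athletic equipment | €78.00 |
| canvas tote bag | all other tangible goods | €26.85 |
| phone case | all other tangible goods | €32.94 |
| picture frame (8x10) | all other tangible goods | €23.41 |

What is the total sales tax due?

€11.73

Extension cord €18.87: all other tangible goods → 8.5% → €1.60
Wall mirror €110.93: home furniture, buyer-exempt → 0% → €0.00
Bottle of gin (750 mL) €32.17: alcoholic beverages → 9.5% → €3.06
Soccer ball €35.93: athletic equipment, buyer-exempt → 0% → €0.00
Tennis racket €78.00: athletic equipment, buyer-exempt → 0% → €0.00
Canvas tote bag €26.85: all other tangible goods → 8.5% → €2.28
Phone case €32.94: all other tangible goods → 8.5% → €2.80
Picture frame (8x10) €23.41: all other tangible goods → 8.5% → €1.99
Total tax = €1.60 + €3.06 + €2.28 + €2.80 + €1.99 = €11.73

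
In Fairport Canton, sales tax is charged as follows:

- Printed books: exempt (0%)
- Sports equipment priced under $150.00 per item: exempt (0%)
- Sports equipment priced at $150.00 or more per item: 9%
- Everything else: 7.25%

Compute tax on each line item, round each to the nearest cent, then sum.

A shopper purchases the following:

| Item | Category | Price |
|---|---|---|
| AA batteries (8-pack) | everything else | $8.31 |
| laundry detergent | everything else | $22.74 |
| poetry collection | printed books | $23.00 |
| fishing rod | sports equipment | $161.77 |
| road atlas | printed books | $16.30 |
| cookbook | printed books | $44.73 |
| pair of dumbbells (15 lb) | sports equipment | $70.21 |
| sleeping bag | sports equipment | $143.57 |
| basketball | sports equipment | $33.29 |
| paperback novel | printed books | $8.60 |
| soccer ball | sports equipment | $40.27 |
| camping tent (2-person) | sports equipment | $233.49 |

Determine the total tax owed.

$37.82

AA batteries (8-pack) $8.31: everything else → 7.25% → $0.60
Laundry detergent $22.74: everything else → 7.25% → $1.65
Poetry collection $23.00: printed books → 0% → $0.00
Fishing rod $161.77: sports equipment, $150.00 or more → 9% → $14.56
Road atlas $16.30: printed books → 0% → $0.00
Cookbook $44.73: printed books → 0% → $0.00
Pair of dumbbells (15 lb) $70.21: sports equipment, under $150.00 → 0% → $0.00
Sleeping bag $143.57: sports equipment, under $150.00 → 0% → $0.00
Basketball $33.29: sports equipment, under $150.00 → 0% → $0.00
Paperback novel $8.60: printed books → 0% → $0.00
Soccer ball $40.27: sports equipment, under $150.00 → 0% → $0.00
Camping tent (2-person) $233.49: sports equipment, $150.00 or more → 9% → $21.01
Total tax = $0.60 + $1.65 + $14.56 + $21.01 = $37.82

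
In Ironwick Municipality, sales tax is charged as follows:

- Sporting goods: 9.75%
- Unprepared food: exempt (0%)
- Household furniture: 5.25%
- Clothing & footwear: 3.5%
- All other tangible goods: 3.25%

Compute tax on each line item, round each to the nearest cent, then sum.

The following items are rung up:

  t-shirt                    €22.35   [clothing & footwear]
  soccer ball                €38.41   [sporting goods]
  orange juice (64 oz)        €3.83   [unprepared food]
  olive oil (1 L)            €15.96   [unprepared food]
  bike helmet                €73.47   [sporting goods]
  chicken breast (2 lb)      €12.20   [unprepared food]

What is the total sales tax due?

€11.68

T-shirt €22.35: clothing & footwear → 3.5% → €0.78
Soccer ball €38.41: sporting goods → 9.75% → €3.74
Orange juice (64 oz) €3.83: unprepared food → 0% → €0.00
Olive oil (1 L) €15.96: unprepared food → 0% → €0.00
Bike helmet €73.47: sporting goods → 9.75% → €7.16
Chicken breast (2 lb) €12.20: unprepared food → 0% → €0.00
Total tax = €0.78 + €3.74 + €7.16 = €11.68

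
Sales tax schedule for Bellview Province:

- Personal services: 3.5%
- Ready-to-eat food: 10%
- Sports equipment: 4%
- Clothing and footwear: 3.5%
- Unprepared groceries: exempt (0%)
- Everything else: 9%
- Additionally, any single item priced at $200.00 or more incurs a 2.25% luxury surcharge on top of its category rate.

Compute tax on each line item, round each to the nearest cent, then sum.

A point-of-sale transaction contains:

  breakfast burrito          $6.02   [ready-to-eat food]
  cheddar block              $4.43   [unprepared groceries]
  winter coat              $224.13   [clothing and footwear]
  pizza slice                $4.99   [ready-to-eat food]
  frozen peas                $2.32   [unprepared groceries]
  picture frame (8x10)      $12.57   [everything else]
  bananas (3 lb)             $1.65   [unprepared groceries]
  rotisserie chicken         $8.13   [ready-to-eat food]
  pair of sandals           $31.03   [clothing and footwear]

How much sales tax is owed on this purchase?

Breakfast burrito $6.02: ready-to-eat food → 10% → $0.60
Cheddar block $4.43: unprepared groceries → 0% → $0.00
Winter coat $224.13: clothing and footwear → 3.5% + 2.25% surcharge = 5.75% → $12.89
Pizza slice $4.99: ready-to-eat food → 10% → $0.50
Frozen peas $2.32: unprepared groceries → 0% → $0.00
Picture frame (8x10) $12.57: everything else → 9% → $1.13
Bananas (3 lb) $1.65: unprepared groceries → 0% → $0.00
Rotisserie chicken $8.13: ready-to-eat food → 10% → $0.81
Pair of sandals $31.03: clothing and footwear → 3.5% → $1.09
Total tax = $0.60 + $12.89 + $0.50 + $1.13 + $0.81 + $1.09 = $17.02

$17.02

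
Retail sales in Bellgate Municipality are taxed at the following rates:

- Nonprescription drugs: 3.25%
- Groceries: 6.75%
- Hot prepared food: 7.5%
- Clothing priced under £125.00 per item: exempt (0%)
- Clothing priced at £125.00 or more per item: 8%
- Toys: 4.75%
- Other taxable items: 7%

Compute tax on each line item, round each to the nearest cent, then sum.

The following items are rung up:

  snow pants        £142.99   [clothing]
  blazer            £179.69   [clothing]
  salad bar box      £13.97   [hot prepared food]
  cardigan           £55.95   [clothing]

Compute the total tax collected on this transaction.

Snow pants £142.99: clothing, £125.00 or more → 8% → £11.44
Blazer £179.69: clothing, £125.00 or more → 8% → £14.38
Salad bar box £13.97: hot prepared food → 7.5% → £1.05
Cardigan £55.95: clothing, under £125.00 → 0% → £0.00
Total tax = £11.44 + £14.38 + £1.05 = £26.87

£26.87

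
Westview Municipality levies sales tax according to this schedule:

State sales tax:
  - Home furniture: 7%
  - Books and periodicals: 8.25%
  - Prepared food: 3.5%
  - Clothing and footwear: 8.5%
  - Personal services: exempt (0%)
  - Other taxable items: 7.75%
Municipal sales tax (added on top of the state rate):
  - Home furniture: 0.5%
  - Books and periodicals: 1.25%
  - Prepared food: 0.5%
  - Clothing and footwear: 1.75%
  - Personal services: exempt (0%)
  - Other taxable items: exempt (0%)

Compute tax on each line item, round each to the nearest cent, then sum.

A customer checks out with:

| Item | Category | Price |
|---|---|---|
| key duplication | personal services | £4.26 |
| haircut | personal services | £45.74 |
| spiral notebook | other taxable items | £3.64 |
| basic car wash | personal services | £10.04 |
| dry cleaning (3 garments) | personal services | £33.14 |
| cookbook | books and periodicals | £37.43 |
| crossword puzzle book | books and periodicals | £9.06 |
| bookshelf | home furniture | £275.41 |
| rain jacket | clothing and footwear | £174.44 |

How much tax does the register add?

Key duplication £4.26: personal services → 0% + 0% municipal = 0% → £0.00
Haircut £45.74: personal services → 0% + 0% municipal = 0% → £0.00
Spiral notebook £3.64: other taxable items → 7.75% + 0% municipal = 7.75% → £0.28
Basic car wash £10.04: personal services → 0% + 0% municipal = 0% → £0.00
Dry cleaning (3 garments) £33.14: personal services → 0% + 0% municipal = 0% → £0.00
Cookbook £37.43: books and periodicals → 8.25% + 1.25% municipal = 9.5% → £3.56
Crossword puzzle book £9.06: books and periodicals → 8.25% + 1.25% municipal = 9.5% → £0.86
Bookshelf £275.41: home furniture → 7% + 0.5% municipal = 7.5% → £20.66
Rain jacket £174.44: clothing and footwear → 8.5% + 1.75% municipal = 10.25% → £17.88
Total tax = £0.28 + £3.56 + £0.86 + £20.66 + £17.88 = £43.24

£43.24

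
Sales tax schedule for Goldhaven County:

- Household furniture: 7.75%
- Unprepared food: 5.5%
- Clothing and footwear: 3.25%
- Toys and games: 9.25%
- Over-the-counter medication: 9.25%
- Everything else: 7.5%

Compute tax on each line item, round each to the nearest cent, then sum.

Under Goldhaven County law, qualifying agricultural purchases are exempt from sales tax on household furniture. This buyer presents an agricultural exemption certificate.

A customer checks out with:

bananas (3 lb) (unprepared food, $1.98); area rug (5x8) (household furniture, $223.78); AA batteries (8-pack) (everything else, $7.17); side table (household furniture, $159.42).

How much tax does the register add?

Bananas (3 lb) $1.98: unprepared food → 5.5% → $0.11
Area rug (5x8) $223.78: household furniture, buyer-exempt → 0% → $0.00
AA batteries (8-pack) $7.17: everything else → 7.5% → $0.54
Side table $159.42: household furniture, buyer-exempt → 0% → $0.00
Total tax = $0.11 + $0.54 = $0.65

$0.65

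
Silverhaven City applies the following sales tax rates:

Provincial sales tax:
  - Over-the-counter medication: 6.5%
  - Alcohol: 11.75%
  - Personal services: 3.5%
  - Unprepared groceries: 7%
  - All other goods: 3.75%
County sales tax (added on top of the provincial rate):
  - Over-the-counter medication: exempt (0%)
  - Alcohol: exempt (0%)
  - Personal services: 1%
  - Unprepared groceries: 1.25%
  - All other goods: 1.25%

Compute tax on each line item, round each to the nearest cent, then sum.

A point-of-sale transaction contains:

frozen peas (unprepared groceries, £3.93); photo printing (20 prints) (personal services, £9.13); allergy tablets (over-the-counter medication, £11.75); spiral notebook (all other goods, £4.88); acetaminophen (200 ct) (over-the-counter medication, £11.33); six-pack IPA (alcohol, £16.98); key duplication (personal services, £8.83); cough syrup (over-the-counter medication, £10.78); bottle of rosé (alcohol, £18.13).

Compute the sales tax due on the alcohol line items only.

Six-pack IPA £16.98: alcohol → 11.75% + 0% county = 11.75% → £2.00
Bottle of rosé £18.13: alcohol → 11.75% + 0% county = 11.75% → £2.13
Tax on alcohol = £2.00 + £2.13 = £4.13

£4.13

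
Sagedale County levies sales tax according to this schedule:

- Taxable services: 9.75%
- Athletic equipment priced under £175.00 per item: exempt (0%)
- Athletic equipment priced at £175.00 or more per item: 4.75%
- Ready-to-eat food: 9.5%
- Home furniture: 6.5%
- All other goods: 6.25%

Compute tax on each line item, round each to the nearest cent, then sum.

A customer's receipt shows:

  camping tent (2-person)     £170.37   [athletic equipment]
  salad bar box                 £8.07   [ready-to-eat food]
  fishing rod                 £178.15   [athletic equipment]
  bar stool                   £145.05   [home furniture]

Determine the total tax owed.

Camping tent (2-person) £170.37: athletic equipment, under £175.00 → 0% → £0.00
Salad bar box £8.07: ready-to-eat food → 9.5% → £0.77
Fishing rod £178.15: athletic equipment, £175.00 or more → 4.75% → £8.46
Bar stool £145.05: home furniture → 6.5% → £9.43
Total tax = £0.77 + £8.46 + £9.43 = £18.66

£18.66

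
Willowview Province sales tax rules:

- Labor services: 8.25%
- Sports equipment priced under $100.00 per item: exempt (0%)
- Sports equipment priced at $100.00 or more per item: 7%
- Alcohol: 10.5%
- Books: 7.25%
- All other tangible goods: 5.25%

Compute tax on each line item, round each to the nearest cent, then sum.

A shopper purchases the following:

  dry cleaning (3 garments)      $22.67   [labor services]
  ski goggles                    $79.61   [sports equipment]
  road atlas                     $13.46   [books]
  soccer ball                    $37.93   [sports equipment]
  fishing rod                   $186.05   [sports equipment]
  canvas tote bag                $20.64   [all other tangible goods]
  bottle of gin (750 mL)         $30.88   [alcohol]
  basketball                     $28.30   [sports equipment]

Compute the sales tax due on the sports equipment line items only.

Ski goggles $79.61: sports equipment, under $100.00 → 0% → $0.00
Soccer ball $37.93: sports equipment, under $100.00 → 0% → $0.00
Fishing rod $186.05: sports equipment, $100.00 or more → 7% → $13.02
Basketball $28.30: sports equipment, under $100.00 → 0% → $0.00
Tax on sports equipment = $0.00 + $0.00 + $13.02 + $0.00 = $13.02

$13.02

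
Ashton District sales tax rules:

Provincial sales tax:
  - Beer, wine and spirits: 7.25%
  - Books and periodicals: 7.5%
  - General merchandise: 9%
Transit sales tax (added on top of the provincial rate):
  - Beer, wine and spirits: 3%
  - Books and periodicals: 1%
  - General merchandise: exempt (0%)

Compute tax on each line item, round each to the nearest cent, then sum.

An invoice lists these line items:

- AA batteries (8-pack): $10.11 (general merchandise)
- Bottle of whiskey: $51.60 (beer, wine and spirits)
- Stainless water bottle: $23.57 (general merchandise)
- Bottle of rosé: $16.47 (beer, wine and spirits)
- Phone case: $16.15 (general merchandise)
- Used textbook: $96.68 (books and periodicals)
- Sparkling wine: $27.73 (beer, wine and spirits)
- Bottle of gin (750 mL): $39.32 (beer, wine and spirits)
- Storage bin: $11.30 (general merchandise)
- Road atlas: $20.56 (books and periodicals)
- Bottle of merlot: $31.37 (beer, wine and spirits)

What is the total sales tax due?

AA batteries (8-pack) $10.11: general merchandise → 9% + 0% transit = 9% → $0.91
Bottle of whiskey $51.60: beer, wine and spirits → 7.25% + 3% transit = 10.25% → $5.29
Stainless water bottle $23.57: general merchandise → 9% + 0% transit = 9% → $2.12
Bottle of rosé $16.47: beer, wine and spirits → 7.25% + 3% transit = 10.25% → $1.69
Phone case $16.15: general merchandise → 9% + 0% transit = 9% → $1.45
Used textbook $96.68: books and periodicals → 7.5% + 1% transit = 8.5% → $8.22
Sparkling wine $27.73: beer, wine and spirits → 7.25% + 3% transit = 10.25% → $2.84
Bottle of gin (750 mL) $39.32: beer, wine and spirits → 7.25% + 3% transit = 10.25% → $4.03
Storage bin $11.30: general merchandise → 9% + 0% transit = 9% → $1.02
Road atlas $20.56: books and periodicals → 7.5% + 1% transit = 8.5% → $1.75
Bottle of merlot $31.37: beer, wine and spirits → 7.25% + 3% transit = 10.25% → $3.22
Total tax = $0.91 + $5.29 + $2.12 + $1.69 + $1.45 + $8.22 + $2.84 + $4.03 + $1.02 + $1.75 + $3.22 = $32.54

$32.54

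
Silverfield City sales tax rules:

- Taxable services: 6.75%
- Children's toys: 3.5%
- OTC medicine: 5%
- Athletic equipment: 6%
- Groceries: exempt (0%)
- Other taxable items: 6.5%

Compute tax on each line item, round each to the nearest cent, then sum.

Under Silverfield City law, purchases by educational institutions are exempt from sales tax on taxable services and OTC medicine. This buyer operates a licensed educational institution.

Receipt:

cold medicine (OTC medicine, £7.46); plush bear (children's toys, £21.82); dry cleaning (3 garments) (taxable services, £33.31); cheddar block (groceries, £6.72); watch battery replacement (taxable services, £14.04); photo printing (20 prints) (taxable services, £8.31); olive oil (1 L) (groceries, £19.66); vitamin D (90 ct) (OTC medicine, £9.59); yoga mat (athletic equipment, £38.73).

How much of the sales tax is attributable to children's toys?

Plush bear £21.82: children's toys → 3.5% → £0.76
Tax on children's toys = £0.76

£0.76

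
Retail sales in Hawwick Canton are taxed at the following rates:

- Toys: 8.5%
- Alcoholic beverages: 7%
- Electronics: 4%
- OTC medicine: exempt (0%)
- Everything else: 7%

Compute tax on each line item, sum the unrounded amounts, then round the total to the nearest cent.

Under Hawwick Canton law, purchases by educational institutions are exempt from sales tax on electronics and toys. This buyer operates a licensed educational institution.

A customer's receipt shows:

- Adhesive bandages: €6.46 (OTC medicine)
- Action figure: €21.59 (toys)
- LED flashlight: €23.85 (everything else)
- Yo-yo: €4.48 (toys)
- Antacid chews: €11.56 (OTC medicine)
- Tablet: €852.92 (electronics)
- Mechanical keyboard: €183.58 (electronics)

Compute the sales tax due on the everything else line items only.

LED flashlight €23.85: everything else → 7% → €1.6695
Tax on everything else: unrounded sum = €1.6695 → €1.67

€1.67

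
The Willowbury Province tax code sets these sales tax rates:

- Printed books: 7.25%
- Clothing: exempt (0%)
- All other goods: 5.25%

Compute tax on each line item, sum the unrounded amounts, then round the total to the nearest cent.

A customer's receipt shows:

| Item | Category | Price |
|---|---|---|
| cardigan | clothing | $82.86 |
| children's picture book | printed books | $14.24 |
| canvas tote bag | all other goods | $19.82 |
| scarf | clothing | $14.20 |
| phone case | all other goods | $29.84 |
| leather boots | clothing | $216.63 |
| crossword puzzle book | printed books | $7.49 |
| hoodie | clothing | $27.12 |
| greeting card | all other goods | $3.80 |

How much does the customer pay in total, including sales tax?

$420.38

Cardigan $82.86: clothing → 0% → $0.00
Children's picture book $14.24: printed books → 7.25% → $1.0324
Canvas tote bag $19.82: all other goods → 5.25% → $1.04055
Scarf $14.20: clothing → 0% → $0.00
Phone case $29.84: all other goods → 5.25% → $1.5666
Leather boots $216.63: clothing → 0% → $0.00
Crossword puzzle book $7.49: printed books → 7.25% → $0.543025
Hoodie $27.12: clothing → 0% → $0.00
Greeting card $3.80: all other goods → 5.25% → $0.1995
Subtotal = $416.00; unrounded tax = $4.382075 → $4.38; total due = $420.38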